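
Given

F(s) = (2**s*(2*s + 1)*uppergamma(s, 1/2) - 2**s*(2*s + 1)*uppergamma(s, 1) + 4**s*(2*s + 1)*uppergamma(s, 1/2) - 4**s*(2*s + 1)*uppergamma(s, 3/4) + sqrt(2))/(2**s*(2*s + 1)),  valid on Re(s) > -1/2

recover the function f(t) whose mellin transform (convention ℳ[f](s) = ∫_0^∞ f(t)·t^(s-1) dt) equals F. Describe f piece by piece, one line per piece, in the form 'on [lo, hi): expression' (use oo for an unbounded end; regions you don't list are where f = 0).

on [0, 1/2): sqrt(t)
on [1/2, 1): exp(-t)
on [1, 3/2): exp(-t/2)

cuts at 1/2, 1: linearity sums the 3 kernel integrals
the [0, 1/2) slice contributes ∫ sqrt(t)·t^(s-1) dt
piece [1/2, 1): integrate exp(-t) against the kernel
piece [1, 3/2): integrate exp(-t/2) against the kernel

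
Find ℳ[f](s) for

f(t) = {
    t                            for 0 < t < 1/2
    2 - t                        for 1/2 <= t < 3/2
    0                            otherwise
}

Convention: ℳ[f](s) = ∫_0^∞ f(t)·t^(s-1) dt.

linearity at 1/2 turns ℳ[f](s) into 2 summed integrals
on [0, 1/2) integrate f = t against the kernel
on [1/2, 3/2) integrate f = (2 - t) against the kernel

(3**s*s + 4*3**s - 2*s - 4)/(2*2**s*s*(s + 1))
  Re(s) > -1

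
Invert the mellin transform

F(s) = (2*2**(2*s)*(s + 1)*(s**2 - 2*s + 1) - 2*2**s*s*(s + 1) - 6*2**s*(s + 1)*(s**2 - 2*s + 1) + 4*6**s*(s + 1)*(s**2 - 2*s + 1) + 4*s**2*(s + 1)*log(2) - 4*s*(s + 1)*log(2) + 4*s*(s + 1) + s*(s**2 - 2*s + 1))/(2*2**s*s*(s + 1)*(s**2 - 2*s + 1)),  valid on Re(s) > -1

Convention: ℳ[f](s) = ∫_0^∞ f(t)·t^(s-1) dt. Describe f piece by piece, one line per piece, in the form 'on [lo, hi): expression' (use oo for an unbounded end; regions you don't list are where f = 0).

on [0, 1/2): t
on [1/2, 1): log(t)/t
on [1, 2): 3
on [2, 3): 2

f breaks at 1/2, 1, 2 into 4 integrals to sum
[0, 1/2) adds the kernel integral of t
for t in [1/2, 1): the term is ∫ log(t)/t·t^(s-1)
over [1, 2), the kernel integral of 3 enters the sum
segment [2, 3) carries 2; integrate it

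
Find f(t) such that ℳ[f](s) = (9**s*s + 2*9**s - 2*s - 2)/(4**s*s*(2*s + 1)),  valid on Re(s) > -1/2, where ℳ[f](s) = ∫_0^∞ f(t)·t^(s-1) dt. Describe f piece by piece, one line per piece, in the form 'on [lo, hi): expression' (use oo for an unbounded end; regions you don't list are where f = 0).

the power substitution comes off first: t on [0, 1/2); 2 - t on [1/2, 3/2)
linearity at 1/4 turns ℳ[f](s) into 2 summed integrals
the [0, 1/4) slice contributes ∫ sqrt(t)·t^(s-1) dt
on [1/4, 9/4) integrate f = (2 - sqrt(t)) against the kernel

on [0, 1/4): sqrt(t)
on [1/4, 9/4): 2 - sqrt(t)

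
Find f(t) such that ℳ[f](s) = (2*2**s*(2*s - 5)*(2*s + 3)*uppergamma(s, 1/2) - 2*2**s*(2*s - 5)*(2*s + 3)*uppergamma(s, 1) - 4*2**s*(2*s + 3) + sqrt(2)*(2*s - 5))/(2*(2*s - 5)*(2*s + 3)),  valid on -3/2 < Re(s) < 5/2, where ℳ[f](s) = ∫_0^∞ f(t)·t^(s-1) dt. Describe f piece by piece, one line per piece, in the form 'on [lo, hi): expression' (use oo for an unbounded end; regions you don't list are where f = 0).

back out the common scale on t: t**(3/2) on [0, 1/2); exp(-t) on [1/2, 1); t**(-5/2) on [1, ∞)
slice at 1, 2, transform all 3 pieces, and sum them
on [0, 1): add ∫ sqrt(2)*t**(3/2)/4·t^(s-1) dt
segment 1 to 2 holds exp(-t/2); add its integral
∫ over [2, ∞) of 4*sqrt(2)/t**(5/2)·t^(s-1) joins the sum

on [0, 1): sqrt(2)*t**(3/2)/4
on [1, 2): exp(-t/2)
on [2, oo): 4*sqrt(2)/t**(5/2)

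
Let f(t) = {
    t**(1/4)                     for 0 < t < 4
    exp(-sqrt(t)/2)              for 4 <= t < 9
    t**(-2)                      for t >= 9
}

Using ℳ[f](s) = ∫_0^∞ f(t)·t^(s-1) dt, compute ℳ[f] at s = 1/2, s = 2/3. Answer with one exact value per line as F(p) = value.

F(1/2) = -4*exp(-3/2) + 2/81 + 4*exp(-1) + 8*sqrt(2)/3
F(2/3) = -4*2**(1/3)*uppergamma(4/3, 3/2) + 3**(1/3)/36 + 4*2**(1/3)*uppergamma(4/3, 1) + 24*2**(5/6)/11

undo the power substitution: sqrt(t) on [0, 2); exp(-t/2) on [2, 3); t**(-4) on [3, ∞)
along the cuts 4, 9, ℳ[f](s) splits into 3 integrals
[0, 4) adds the kernel integral of t**(1/4)
∫ over [4, 9) of exp(-sqrt(t)/2)·t^(s-1) joins the sum
the [9, ∞) slice contributes ∫ t**(-2)·t^(s-1) dt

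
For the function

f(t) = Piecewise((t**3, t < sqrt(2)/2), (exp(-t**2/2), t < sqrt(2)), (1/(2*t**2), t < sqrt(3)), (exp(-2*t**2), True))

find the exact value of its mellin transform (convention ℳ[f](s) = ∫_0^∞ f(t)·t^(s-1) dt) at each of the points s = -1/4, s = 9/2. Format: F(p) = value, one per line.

remove the power substitution first: t**(3/2) on [0, 1/2); exp(-t/2) on [1/2, 2); 1/(2*t) on [2, 3); …
f breaks at sqrt(2)/2, sqrt(2), sqrt(3) into 4 integrals to sum
the [0, sqrt(2)/2) slice contributes ∫ t**3·t^(s-1) dt
segment sqrt(2)/2 to sqrt(2) holds exp(-t**2/2); add its integral
∫ over [sqrt(2), sqrt(3)) of 1/(2*t**2)·t^(s-1) joins the sum
segment [sqrt(3), ∞) carries exp(-2*t**2); integrate it

F(-1/4) = -2**(7/8)*uppergamma(-1/8, 1)/4 - 2*3**(7/8)/81 + 2**(1/8)*uppergamma(-1/8, 6)/2 + 2**(7/8)/18 + 2**(5/8)/11 + 2**(7/8)*uppergamma(-1/8, 1/4)/4
F(9/2) = -2*2**(1/4)*uppergamma(9/4, 1) - 47*2**(1/4)/120 + 2**(3/4)*uppergamma(9/4, 6)/16 + 3*3**(1/4)/5 + 2*2**(1/4)*uppergamma(9/4, 1/4)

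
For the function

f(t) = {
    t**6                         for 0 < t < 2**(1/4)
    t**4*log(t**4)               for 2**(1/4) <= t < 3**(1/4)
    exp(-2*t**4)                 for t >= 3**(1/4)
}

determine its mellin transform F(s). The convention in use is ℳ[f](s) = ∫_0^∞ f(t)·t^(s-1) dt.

(-12**(s/4)*s*(s/2 + 3)*log(2)/2 - 2*12**(s/4)*(s/2 + 3)*log(2) + 2*12**(s/4)*(s/2 + 3) + 4*12**(s/4)*sqrt(2)*(s**2/16 + s/2 + 1) + 3*18**(s/4)*s*(s/2 + 3)*log(3)/4 - 3*18**(s/4)*(s/2 + 3) + 3*18**(s/4)*(s/2 + 3)*log(3) + 3**(s/4)*(s/2 + 3)*(s**2/16 + s/2 + 1)*uppergamma(s/4, 6))/(4*6**(s/4)*(s/2 + 3)*(s**2/16 + s/2 + 1))
  Re(s) > -6

peel off the power substitution: t**3 on [0, sqrt(2)); t**2*log(t**2) on [sqrt(2), sqrt(3)); exp(-2*t**2) on [sqrt(3), ∞)
peel off the power substitution: t**(3/2) on [0, 2); t*log(t) on [2, 3); exp(-2*t) on [3, ∞)
linearity at 2**(1/4), 3**(1/4) turns ℳ[f](s) into 3 summed integrals
on [0, 2**(1/4)): add ∫ t**6·t^(s-1) dt
the [2**(1/4), 3**(1/4)) slice contributes ∫ t**4*log(t**4)·t^(s-1) dt
∫ over [3**(1/4), ∞) of exp(-2*t**4)·t^(s-1) joins the sum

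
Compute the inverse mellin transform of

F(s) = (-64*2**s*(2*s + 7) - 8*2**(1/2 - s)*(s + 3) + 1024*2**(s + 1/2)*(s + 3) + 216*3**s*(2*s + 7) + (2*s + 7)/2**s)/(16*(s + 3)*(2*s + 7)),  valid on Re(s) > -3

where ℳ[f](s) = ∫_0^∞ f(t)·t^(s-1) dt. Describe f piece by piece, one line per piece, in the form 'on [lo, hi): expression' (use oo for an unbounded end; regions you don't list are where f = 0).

on [0, 1/2): t**3/2
on [1/2, 2): 4*t**(7/2)
on [2, 3): t**3/2

treat the 3 regions marked off by 1/2, 2 separately and sum
∫ over [0, 1/2) of t**3/2·t^(s-1) joins the sum
on [1/2, 2): add ∫ 4*t**(7/2)·t^(s-1) dt
[2, 3) adds the kernel integral of t**3/2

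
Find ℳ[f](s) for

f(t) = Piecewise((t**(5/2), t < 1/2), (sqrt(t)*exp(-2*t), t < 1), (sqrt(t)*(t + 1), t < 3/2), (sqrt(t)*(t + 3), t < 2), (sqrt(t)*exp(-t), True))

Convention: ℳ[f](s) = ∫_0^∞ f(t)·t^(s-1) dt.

2**(-s - 3/2)*(2**(s + 3/2)*(2*s + 1)*(2*s + 3)*(2*s + 5)*uppergamma(s + 1/2, 2) + 2**(s + 7/2)*(-2*s - 5) - 2**(s + 7/2)*(2*s + 1)*(2*s + 5) + 5*2**(2*s + 3)*(2*s + 1)*(2*s + 5) + 2**(2*s + 4)*(6*s + 15) + 3**(s + 1/2)*(-32*s - 80) - 8*3**(s + 1/2)*(2*s + 1)*(2*s + 5) + 2*(2*s + 1)*(2*s + 3)*(2*s + 5)*uppergamma(s + 1/2, 1) - 2*(2*s + 1)*(2*s + 3)*(2*s + 5)*uppergamma(s + 1/2, 2) + (2*s + 1)*(2*s + 3))/((2*s + 1)*(2*s + 3)*(2*s + 5))
  Re(s) > -5/2

back out the shared t-power: t**2 on [0, 1/2); exp(-2*t) on [1/2, 1); t + 1 on [1, 3/2); …
integrate the 5 segments split at 1/2, 1, 3/2, 2, then add the results
over [0, 1/2), the kernel integral of t**(5/2) enters the sum
∫ sqrt(t)*exp(-2*t)·t^(s-1) over [1/2, 1)
between 1 and 3/2 the integrand is sqrt(t)*(t + 1)·t^(s-1)
∫ over [3/2, 2) of sqrt(t)*(t + 3)·t^(s-1) joins the sum
piece [2, ∞): integrate sqrt(t)*exp(-t) against the kernel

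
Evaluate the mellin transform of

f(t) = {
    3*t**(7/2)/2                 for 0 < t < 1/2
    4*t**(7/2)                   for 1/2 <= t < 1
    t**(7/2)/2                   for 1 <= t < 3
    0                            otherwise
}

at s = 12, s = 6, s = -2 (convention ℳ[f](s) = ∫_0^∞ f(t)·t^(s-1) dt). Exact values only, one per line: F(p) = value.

F(12) = -5*sqrt(2)/2031616 + 7/31 + 14348907*sqrt(3)/31
F(6) = -5*sqrt(2)/19456 + 7/19 + 19683*sqrt(3)/19
F(-2) = -5*sqrt(2)/12 + sqrt(3) + 7/3

slice at 1/2, 1, transform all 3 pieces, and sum them
the [0, 1/2) slice contributes ∫ 3*t**(7/2)/2·t^(s-1) dt
segment [1/2, 1) carries 4*t**(7/2); integrate it
piece [1, 3): integrate t**(7/2)/2 against the kernel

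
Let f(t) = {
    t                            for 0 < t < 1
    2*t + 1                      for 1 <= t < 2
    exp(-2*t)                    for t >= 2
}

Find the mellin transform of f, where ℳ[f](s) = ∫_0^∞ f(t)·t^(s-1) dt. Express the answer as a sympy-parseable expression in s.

(2**s*s*(s + 1)*uppergamma(s, 4) - 2*4**s*s - 4**s + 5*8**s*s + 8**s)/(4**s*s*(s + 1))
  Re(s) > -1

the 3 pieces separated at 1, 2 each add one integral
on [0, 1): add ∫ t·t^(s-1) dt
between 1 and 2 the integrand is (2*t + 1)·t^(s-1)
segment [2, ∞) carries exp(-2*t); integrate it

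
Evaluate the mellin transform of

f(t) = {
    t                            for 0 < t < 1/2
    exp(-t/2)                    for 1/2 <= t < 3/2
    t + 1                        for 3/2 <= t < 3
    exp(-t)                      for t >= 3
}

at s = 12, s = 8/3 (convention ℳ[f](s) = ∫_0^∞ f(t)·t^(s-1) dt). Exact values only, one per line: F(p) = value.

summing 4 kernel integrals split by 1/2, 3/2, 3 yields ℳ[f](s)
segment 0 to 1/2 holds t; add its integral
segment 1/2 to 3/2 holds exp(-t/2); add its integral
on [3/2, 3): add ∫ (t + 1)·t^(s-1) dt
on [3, ∞) integrate f = exp(-t) against the kernel

F(12) = -354434904271143*exp(-3/4)/1024 + 35548619933/212992 + 801693126*exp(-3) + 214975636319885*exp(-1/4)/1024
F(8/3) = 2**(1/3)*(-2816*2**(1/3)*uppergamma(8/3, 3/4) - 621*3**(2/3) + 12 + 352*2**(2/3)*uppergamma(8/3, 3) + 2816*2**(1/3)*uppergamma(8/3, 1/4) + 3780*6**(2/3))/704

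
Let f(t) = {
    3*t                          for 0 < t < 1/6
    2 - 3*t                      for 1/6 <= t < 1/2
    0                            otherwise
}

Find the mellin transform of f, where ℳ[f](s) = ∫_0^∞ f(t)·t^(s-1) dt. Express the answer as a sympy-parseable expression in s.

(3**s*s/2 + 2*3**s - s - 2)/(6**s*s*(s + 1))
  Re(s) > -1

reversing the common scale on t: t on [0, 1/2); 2 - t on [1/2, 3/2)
split f at 1/6: ℳ[f](s) collects 2 kernel integrals
segment [0, 1/6) carries 3*t; integrate it
for t in [1/6, 1/2): the term is ∫ (2 - 3*t)·t^(s-1)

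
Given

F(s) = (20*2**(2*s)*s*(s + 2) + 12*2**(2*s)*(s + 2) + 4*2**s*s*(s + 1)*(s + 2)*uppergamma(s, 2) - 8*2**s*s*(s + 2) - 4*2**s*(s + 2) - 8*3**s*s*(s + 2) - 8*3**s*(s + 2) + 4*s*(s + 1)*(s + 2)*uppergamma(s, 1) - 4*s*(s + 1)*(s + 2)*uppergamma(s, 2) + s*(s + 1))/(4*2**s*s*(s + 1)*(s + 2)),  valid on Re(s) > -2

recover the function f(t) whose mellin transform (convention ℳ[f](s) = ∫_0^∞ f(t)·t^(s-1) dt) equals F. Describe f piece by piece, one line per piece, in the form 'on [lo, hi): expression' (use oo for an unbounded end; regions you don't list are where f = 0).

slice at 1/2, 1, 3/2, 2, transform all 5 pieces, and sum them
∫ t**2·t^(s-1) over [0, 1/2)
[1/2, 1) adds the kernel integral of exp(-2*t)
∫ (t + 1)·t^(s-1) over [1, 3/2)
over [3/2, 2), the kernel integral of (t + 3) enters the sum
on [2, ∞): add ∫ exp(-t)·t^(s-1) dt

on [0, 1/2): t**2
on [1/2, 1): exp(-2*t)
on [1, 3/2): t + 1
on [3/2, 2): t + 3
on [2, oo): exp(-t)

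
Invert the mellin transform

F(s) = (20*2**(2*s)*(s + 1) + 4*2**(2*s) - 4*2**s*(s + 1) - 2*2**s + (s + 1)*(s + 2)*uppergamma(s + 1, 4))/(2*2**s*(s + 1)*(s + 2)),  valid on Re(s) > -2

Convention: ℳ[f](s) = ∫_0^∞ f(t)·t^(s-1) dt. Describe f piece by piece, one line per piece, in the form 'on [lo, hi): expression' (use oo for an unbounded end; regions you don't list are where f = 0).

on [0, 1): t**2
on [1, 2): t*(2*t + 1)
on [2, oo): t*exp(-2*t)

invert the shared t-power to get t on [0, 1); 2*t + 1 on [1, 2); exp(-2*t) on [2, ∞)
summing 3 kernel integrals split by 1, 2 yields ℳ[f](s)
for t in [0, 1): the term is ∫ t**2·t^(s-1)
for t in [1, 2): the term is ∫ t*(2*t + 1)·t^(s-1)
segment 2 to ∞ holds t*exp(-2*t); add its integral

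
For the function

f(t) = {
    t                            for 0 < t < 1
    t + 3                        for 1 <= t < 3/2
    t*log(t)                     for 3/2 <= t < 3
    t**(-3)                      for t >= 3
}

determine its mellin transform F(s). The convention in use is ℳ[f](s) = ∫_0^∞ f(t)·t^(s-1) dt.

breakpoints 1, 3/2, 3: one integral from each of the 4 segments
[0, 1) adds the kernel integral of t
segment [1, 3/2) carries (t + 3); integrate it
on [3/2, 3): add ∫ t*log(t)·t^(s-1) dt
the [3, ∞) slice contributes ∫ t**(-3)·t^(s-1) dt

(-162*2**s*s*(s - 3)*(s**2 + 2*s + 1) - 162*2**s*(s - 3)*(s**2 + 2*s + 1) - 81*3**s*s**2*(s - 3)*(s + 1)*log(3) + 81*3**s*s**2*(s - 3)*(s + 1)*log(2) - 81*3**s*s*(s - 3)*(s + 1)*log(3) + 81*3**s*s*(s - 3)*(s + 1)*log(2) + 81*3**s*s*(s - 3)*(s + 1) + 243*3**s*s*(s - 3)*(s**2 + 2*s + 1) + 162*3**s*(s - 3)*(s**2 + 2*s + 1) + 162*6**s*s**2*(s - 3)*(s + 1)*log(3) - 162*6**s*s*(s - 3)*(s + 1) + 162*6**s*s*(s - 3)*(s + 1)*log(3) - 2*6**s*s*(s + 1)*(s**2 + 2*s + 1))/(54*2**s*s*(s - 3)*(s + 1)*(s**2 + 2*s + 1))
  -1 < Re(s) < 3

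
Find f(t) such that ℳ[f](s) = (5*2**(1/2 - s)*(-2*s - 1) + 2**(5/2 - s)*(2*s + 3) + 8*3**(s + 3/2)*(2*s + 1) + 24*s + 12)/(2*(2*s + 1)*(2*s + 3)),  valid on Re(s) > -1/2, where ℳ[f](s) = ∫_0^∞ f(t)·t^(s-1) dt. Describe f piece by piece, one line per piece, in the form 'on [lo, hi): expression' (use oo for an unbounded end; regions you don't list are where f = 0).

treat the 3 regions marked off by 1/2, 1 separately and sum
segment 0 to 1/2 holds 2*sqrt(t); add its integral
segment [1/2, 1) carries 5*t**(3/2); integrate it
segment [1, 3) carries 2*t**(3/2); integrate it

on [0, 1/2): 2*sqrt(t)
on [1/2, 1): 5*t**(3/2)
on [1, 3): 2*t**(3/2)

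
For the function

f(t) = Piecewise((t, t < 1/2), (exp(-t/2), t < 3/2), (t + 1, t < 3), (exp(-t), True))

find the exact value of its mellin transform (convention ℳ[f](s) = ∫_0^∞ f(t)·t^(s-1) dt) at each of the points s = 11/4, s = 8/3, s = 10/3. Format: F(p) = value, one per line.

F(11/4) = 2**(1/4)*(-2640*sqrt(2)*uppergamma(11/4, 3/4) - 567*3**(3/4) + 11 + 330*2**(3/4)*uppergamma(11/4, 3) + 2640*sqrt(2)*uppergamma(11/4, 1/4) + 3456*6**(3/4))/660
F(8/3) = 2**(1/3)*(-2816*2**(1/3)*uppergamma(8/3, 3/4) - 621*3**(2/3) + 12 + 352*2**(2/3)*uppergamma(8/3, 3) + 2816*2**(1/3)*uppergamma(8/3, 1/4) + 3780*6**(2/3))/704
F(10/3) = 2**(2/3)*(-8320*2**(2/3)*uppergamma(10/3, 3/4) - 2268*3**(1/3) + 15 + 1040*2**(1/3)*uppergamma(10/3, 3) + 8320*2**(2/3)*uppergamma(10/3, 1/4) + 27864*6**(1/3))/2080

along the cuts 1/2, 3/2, 3, ℳ[f](s) splits into 4 integrals
between 0 and 1/2 the integrand is t·t^(s-1)
over [1/2, 3/2), the kernel integral of exp(-t/2) enters the sum
segment 3/2 to 3 holds (t + 1); add its integral
for t in [3, ∞): the term is ∫ exp(-t)·t^(s-1)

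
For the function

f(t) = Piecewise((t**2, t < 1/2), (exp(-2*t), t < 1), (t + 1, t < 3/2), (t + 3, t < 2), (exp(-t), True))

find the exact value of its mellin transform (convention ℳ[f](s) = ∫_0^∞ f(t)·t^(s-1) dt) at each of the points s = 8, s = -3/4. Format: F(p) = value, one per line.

F(8) = (4932000*E + 13477999*exp(2) + 3414960000)*exp(-2)/92160
F(-3/4) = 2**(3/4)*(-4*2**(1/4)/3 - uppergamma(-3/4, 2) + 2**(1/4)*uppergamma(-3/4, 2)/2 + uppergamma(-3/4, 1) + 1/5 + 8*3**(1/4)/9 + sqrt(2))

breakpoints 1/2, 1, 3/2, 2: one integral from each of the 5 segments
over [0, 1/2), the kernel integral of t**2 enters the sum
segment 1/2 to 1 holds exp(-2*t); add its integral
∫ over [1, 3/2) of (t + 1)·t^(s-1) joins the sum
the [3/2, 2) slice contributes ∫ (t + 3)·t^(s-1) dt
∫ exp(-t)·t^(s-1) over [2, ∞)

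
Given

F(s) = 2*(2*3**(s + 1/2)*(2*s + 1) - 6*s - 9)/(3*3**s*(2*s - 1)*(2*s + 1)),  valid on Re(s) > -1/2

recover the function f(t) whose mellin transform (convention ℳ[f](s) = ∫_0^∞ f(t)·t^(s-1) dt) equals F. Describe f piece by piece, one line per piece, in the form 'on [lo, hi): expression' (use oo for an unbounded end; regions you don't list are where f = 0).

on [0, 1/3): sqrt(3)*sqrt(t)
on [1/3, 1): 2*sqrt(3)/(3*sqrt(t))

reversing the common scale on t: sqrt(t) on [0, 1); 2/sqrt(t) on [1, 3)
undo the shared t-power: t**(3/2) on [0, 1); 2*sqrt(t) on [1, 3)
breakpoints 1/3: one integral from each of the 2 segments
piece [0, 1/3): integrate sqrt(3)*sqrt(t) against the kernel
on [1/3, 1): add ∫ 2*sqrt(3)/(3*sqrt(t))·t^(s-1) dt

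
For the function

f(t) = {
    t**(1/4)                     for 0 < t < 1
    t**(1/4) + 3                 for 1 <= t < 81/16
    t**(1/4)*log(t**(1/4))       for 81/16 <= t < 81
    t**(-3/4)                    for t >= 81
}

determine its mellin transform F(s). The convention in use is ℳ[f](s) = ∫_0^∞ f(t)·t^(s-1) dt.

remove the power substitution first: sqrt(t) on [0, 1); sqrt(t) + 3 on [1, 9/4); sqrt(t)*log(sqrt(t)) on [9/4, 9); …
strip the power substitution: t on [0, 1); t + 3 on [1, 3/2); t*log(t) on [3/2, 3); …
integrate the 4 segments split at 1, 81/16, 81, then add the results
∫ over [0, 1) of t**(1/4)·t^(s-1) joins the sum
on [1, 81/16) integrate f = (t**(1/4) + 3) against the kernel
on [81/16, 81): add ∫ t**(1/4)*log(t**(1/4))·t^(s-1) dt
segment 81 to ∞ holds t**(-3/4); add its integral

(-648*2**(4*s)*s*(4*s - 3)*(16*s**2 + 8*s + 1) - 162*2**(4*s)*(4*s - 3)*(16*s**2 + 8*s + 1) - 1296*3**(4*s)*s**2*(4*s - 3)*(4*s + 1)*log(3) + 1296*3**(4*s)*s**2*(4*s - 3)*(4*s + 1)*log(2) - 324*3**(4*s)*s*(4*s - 3)*(4*s + 1)*log(3) + 324*3**(4*s)*s*(4*s - 3)*(4*s + 1)*log(2) + 324*3**(4*s)*s*(4*s - 3)*(4*s + 1) + 972*3**(4*s)*s*(4*s - 3)*(16*s**2 + 8*s + 1) + 162*3**(4*s)*(4*s - 3)*(16*s**2 + 8*s + 1) + 2592*6**(4*s)*s**2*(4*s - 3)*(4*s + 1)*log(3) - 648*6**(4*s)*s*(4*s - 3)*(4*s + 1) + 648*6**(4*s)*s*(4*s - 3)*(4*s + 1)*log(3) - 8*6**(4*s)*s*(4*s + 1)*(16*s**2 + 8*s + 1))/(54*2**(4*s)*s*(4*s - 3)*(4*s + 1)*(16*s**2 + 8*s + 1))
  -1/4 < Re(s) < 3/4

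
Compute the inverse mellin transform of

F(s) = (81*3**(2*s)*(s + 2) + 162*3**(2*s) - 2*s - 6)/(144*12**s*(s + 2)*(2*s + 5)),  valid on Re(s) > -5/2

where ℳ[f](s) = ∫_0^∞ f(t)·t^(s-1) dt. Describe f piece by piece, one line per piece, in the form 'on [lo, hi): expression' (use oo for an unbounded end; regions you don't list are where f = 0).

back out the shared t-power: sqrt(3)*sqrt(t) on [0, 1/12); -sqrt(3)*sqrt(t) + 2 on [1/12, 3/4)
invert the common scale on t to get sqrt(t) on [0, 1/4); 2 - sqrt(t) on [1/4, 9/4)
undo the power substitution: t on [0, 1/2); 2 - t on [1/2, 3/2)
integrate the 2 segments split at 1/12, then add the results
segment 0 to 1/12 holds sqrt(3)*t**(5/2); add its integral
over [1/12, 3/4), the kernel integral of t**2*(-sqrt(3)*sqrt(t) + 2) enters the sum

on [0, 1/12): sqrt(3)*t**(5/2)
on [1/12, 3/4): t**2*(-sqrt(3)*sqrt(t) + 2)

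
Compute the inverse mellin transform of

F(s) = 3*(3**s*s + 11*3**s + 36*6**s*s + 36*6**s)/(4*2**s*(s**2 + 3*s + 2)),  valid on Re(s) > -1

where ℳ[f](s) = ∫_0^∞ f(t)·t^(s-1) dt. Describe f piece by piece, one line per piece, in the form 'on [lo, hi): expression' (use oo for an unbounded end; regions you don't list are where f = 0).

integrate the 2 segments split at 3/2, then add the results
on [0, 3/2) integrate f = 5*t against the kernel
segment [3/2, 3) carries 3*t**2; integrate it

on [0, 3/2): 5*t
on [3/2, 3): 3*t**2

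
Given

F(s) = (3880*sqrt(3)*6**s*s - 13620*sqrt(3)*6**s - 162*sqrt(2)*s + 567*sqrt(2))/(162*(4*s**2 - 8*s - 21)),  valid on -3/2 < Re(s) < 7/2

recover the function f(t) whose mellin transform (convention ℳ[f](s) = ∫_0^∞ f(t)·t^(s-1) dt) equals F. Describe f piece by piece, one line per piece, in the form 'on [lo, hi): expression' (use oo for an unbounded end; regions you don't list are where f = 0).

reversing the common scale on t: t**(3/2) on [0, 1/2); 2*t**(3/2) on [1/2, 3); t**(-7/2) on [3, ∞)
strip the shared t-power: t on [0, 1/2); 2*t on [1/2, 3); t**(-4) on [3, ∞)
slice at 1, 6, transform all 3 pieces, and sum them
for t in [0, 1): the term is ∫ sqrt(2)*t**(3/2)/4·t^(s-1)
∫ over [1, 6) of sqrt(2)*t**(3/2)/2·t^(s-1) joins the sum
for t in [6, ∞): the term is ∫ 8*sqrt(2)/t**(7/2)·t^(s-1)

on [0, 1): sqrt(2)*t**(3/2)/4
on [1, 6): sqrt(2)*t**(3/2)/2
on [6, oo): 8*sqrt(2)/t**(7/2)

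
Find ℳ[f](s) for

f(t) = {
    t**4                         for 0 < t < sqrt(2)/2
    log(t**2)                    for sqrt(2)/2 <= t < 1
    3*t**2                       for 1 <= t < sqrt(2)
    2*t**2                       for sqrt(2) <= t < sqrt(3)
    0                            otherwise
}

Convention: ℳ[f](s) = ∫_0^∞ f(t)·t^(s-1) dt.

(-12*2**(s/2)*s**3 - 56*2**(s/2)*s**2 - 48*2**(s/2)*s - 64*2**(s/2) + 8*2**s*s**3 + 32*2**s*s**2 + 24*6**(s/2)*s**3 + 96*6**(s/2)*s**2 + s**3 + 4*s**3*log(2) + 10*s**2 + 24*s**2*log(2) + 32*s*log(2) + 48*s + 64)/(4*2**(s/2)*s**2*(s**2 + 6*s + 8))
  Re(s) > -4

reversing the power substitution: t**2 on [0, 1/2); log(t) on [1/2, 1); 3*t on [1, 2); …
invert the shared t-power to get 1 on [0, 1/2); log(t)/t**2 on [1/2, 1); 3/t on [1, 2); …
remove the shared t-power first: t on [0, 1/2); log(t)/t on [1/2, 1); 3 on [1, 2); …
treat the 4 regions marked off by sqrt(2)/2, 1, sqrt(2) separately and sum
between 0 and sqrt(2)/2 the integrand is t**4·t^(s-1)
∫ over [sqrt(2)/2, 1) of log(t**2)·t^(s-1) joins the sum
[1, sqrt(2)) adds the kernel integral of 3*t**2
the [sqrt(2), sqrt(3)) slice contributes ∫ 2*t**2·t^(s-1) dt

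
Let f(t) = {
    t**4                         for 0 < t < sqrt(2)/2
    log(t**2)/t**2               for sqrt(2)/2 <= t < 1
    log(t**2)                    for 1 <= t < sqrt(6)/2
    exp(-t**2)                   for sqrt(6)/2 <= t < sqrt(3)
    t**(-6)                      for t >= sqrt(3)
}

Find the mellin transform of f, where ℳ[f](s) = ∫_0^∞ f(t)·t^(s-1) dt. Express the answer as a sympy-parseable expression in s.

(27*2**(s/2)*s**2*(s/2 - 3)*(s/2 + 2)*(s**2/4 - s + 1)*uppergamma(s/2, 3/2) - 27*2**(s/2)*s**2*(s/2 - 3)*(s/2 + 2)*(s**2/4 - s + 1)*uppergamma(s/2, 3) - 27*2**(s/2)*s**2*(s/2 - 3)*(s/2 + 2) + 108*2**(s/2)*(s/2 - 3)*(s/2 + 2)*(s**2/4 - s + 1) - 54*3**(s/2)*s*(s/2 - 3)*(s/2 + 2)*(s**2/4 - s + 1)*log(2) + 54*3**(s/2)*s*(s/2 - 3)*(s/2 + 2)*(s**2/4 - s + 1)*log(3) - 108*3**(s/2)*(s/2 - 3)*(s/2 + 2)*(s**2/4 - s + 1) - 6**(s/2)*s**2*(s/2 + 2)*(s**2/4 - s + 1) + 27*s**3*(s/2 - 3)*(s/2 + 2)*log(2) - 54*s**2*(s/2 - 3)*(s/2 + 2)*log(2) + 54*s**2*(s/2 - 3)*(s/2 + 2) + 27*s**2*(s/2 - 3)*(s**2/4 - s + 1)/4)/(54*2**(s/2)*s**2*(s/2 - 3)*(s/2 + 2)*(s**2/4 - s + 1))
  -4 < Re(s) < 6

back out the power substitution: t**2 on [0, 1/2); log(t)/t on [1/2, 1); log(t) on [1, 3/2); …
the 5 pieces separated at sqrt(2)/2, 1, sqrt(6)/2, sqrt(3) each add one integral
on [0, sqrt(2)/2) integrate f = t**4 against the kernel
the [sqrt(2)/2, 1) slice contributes ∫ log(t**2)/t**2·t^(s-1) dt
over [1, sqrt(6)/2), the kernel integral of log(t**2) enters the sum
between sqrt(6)/2 and sqrt(3) the integrand is exp(-t**2)·t^(s-1)
piece [sqrt(3), ∞): integrate t**(-6) against the kernel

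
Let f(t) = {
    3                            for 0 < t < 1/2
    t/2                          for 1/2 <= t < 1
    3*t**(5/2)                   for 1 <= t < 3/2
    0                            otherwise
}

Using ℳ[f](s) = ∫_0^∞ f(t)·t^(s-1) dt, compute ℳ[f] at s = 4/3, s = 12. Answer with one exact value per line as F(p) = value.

f breaks at 1/2, 1 into 3 integrals to sum
segment 0 to 1/2 holds 3; add its integral
segment [1/2, 1) carries t/2; integrate it
piece [1, 3/2): integrate 3*t**(5/2) against the kernel

F(4/3) = -183/322 + 15*2**(2/3)/28 + 243*2**(1/6)*3**(5/6)/184
F(12) = -260009/1544192 + 14348907*sqrt(6)/475136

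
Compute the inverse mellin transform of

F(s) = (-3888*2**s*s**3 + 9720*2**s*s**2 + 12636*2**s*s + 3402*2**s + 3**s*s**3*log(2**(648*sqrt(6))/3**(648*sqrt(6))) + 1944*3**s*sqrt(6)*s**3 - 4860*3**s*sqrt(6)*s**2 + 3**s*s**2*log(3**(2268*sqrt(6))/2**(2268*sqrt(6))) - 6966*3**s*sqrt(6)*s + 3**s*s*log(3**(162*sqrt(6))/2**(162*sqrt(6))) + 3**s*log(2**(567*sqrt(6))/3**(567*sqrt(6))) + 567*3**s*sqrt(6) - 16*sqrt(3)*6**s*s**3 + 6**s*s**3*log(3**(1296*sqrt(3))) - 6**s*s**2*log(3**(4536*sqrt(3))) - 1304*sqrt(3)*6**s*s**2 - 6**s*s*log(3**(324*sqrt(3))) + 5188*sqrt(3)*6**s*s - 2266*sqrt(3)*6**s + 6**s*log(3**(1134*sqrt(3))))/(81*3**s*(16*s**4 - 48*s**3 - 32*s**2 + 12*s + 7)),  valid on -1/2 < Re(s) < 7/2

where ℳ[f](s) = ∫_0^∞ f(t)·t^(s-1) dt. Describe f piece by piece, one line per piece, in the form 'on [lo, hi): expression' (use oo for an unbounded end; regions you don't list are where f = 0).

on [0, 2/3): sqrt(6)*sqrt(t)/2
on [2/3, 1): sqrt(6)*(3*t/2 + 3)/(3*sqrt(t))
on [1, 2): sqrt(6)*sqrt(t)*log(3*t/2)/2
on [2, oo): 8*sqrt(6)/(81*t**(7/2))

strip the common scale on t: sqrt(t) on [0, 1); (t + 3)/sqrt(t) on [1, 3/2); sqrt(t)*log(t) on [3/2, 3); …
remove the shared t-power first: t**(3/2) on [0, 1); sqrt(t)*(t + 3) on [1, 3/2); t**(3/2)*log(t) on [3/2, 3); …
reversing the shared t-power: t on [0, 1); t + 3 on [1, 3/2); t*log(t) on [3/2, 3); …
breakpoints 2/3, 1, 2: one integral from each of the 4 segments
the [0, 2/3) slice contributes ∫ sqrt(6)*sqrt(t)/2·t^(s-1) dt
[2/3, 1) adds the kernel integral of sqrt(6)*(3*t/2 + 3)/(3*sqrt(t))
on [1, 2): add ∫ sqrt(6)*sqrt(t)*log(3*t/2)/2·t^(s-1) dt
segment [2, ∞) carries 8*sqrt(6)/(81*t**(7/2)); integrate it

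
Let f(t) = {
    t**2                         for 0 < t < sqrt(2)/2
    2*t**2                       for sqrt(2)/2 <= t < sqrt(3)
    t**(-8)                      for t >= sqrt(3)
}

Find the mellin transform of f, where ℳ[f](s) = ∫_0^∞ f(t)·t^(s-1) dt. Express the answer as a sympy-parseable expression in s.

(sqrt(2)/2)**s*(972*6**(s/2)*(s - 8) - 2*6**(s/2)*(s + 2) - 81*s + 648)/(162*(s - 8)*(s + 2))
  -2 < Re(s) < 8

back out the power substitution: t on [0, 1/2); 2*t on [1/2, 3); t**(-4) on [3, ∞)
cuts at sqrt(2)/2, sqrt(3): linearity sums the 3 kernel integrals
on [0, sqrt(2)/2) integrate f = t**2 against the kernel
∫ 2*t**2·t^(s-1) over [sqrt(2)/2, sqrt(3))
segment sqrt(3) to ∞ holds t**(-8); add its integral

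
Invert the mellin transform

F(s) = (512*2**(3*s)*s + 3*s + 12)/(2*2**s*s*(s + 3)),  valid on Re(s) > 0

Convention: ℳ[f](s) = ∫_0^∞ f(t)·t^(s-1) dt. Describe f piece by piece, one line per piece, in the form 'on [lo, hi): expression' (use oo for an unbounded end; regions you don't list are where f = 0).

decompose at 1/2; ℳ[f](s) sums the 2 pieces' integrals
on [0, 1/2) integrate f = 2 against the kernel
segment 1/2 to 4 holds 4*t**3; add its integral

on [0, 1/2): 2
on [1/2, 4): 4*t**3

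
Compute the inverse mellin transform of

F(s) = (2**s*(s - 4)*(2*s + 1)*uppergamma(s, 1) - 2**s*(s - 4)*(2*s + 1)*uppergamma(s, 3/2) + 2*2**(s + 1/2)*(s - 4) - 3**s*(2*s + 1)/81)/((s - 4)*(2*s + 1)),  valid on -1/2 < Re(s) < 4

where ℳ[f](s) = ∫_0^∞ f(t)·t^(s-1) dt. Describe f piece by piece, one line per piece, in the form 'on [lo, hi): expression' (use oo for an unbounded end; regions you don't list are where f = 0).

on [0, 2): sqrt(t)
on [2, 3): exp(-t/2)
on [3, oo): t**(-4)

summing 3 kernel integrals split by 2, 3 yields ℳ[f](s)
over [0, 2), the kernel integral of sqrt(t) enters the sum
∫ exp(-t/2)·t^(s-1) over [2, 3)
over [3, ∞), the kernel integral of t**(-4) enters the sum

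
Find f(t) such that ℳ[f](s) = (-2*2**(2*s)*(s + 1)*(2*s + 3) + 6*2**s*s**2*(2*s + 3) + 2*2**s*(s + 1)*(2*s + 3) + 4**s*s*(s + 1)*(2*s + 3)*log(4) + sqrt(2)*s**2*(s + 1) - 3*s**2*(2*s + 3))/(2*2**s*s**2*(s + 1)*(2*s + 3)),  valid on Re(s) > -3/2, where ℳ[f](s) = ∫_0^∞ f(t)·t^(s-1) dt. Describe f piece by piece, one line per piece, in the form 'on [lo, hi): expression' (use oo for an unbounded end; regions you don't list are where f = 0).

f breaks at 1/2, 1 into 3 integrals to sum
segment [0, 1/2) carries t**(3/2); integrate it
segment 1/2 to 1 holds 3*t; add its integral
over [1, 2), the kernel integral of log(t) enters the sum

on [0, 1/2): t**(3/2)
on [1/2, 1): 3*t
on [1, 2): log(t)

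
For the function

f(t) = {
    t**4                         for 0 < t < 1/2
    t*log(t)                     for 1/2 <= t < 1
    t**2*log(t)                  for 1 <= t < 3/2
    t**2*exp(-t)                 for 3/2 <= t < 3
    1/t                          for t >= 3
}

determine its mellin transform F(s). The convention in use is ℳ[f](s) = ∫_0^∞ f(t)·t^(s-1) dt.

strip the shared t-power: t**2 on [0, 1/2); log(t)/t on [1/2, 1); log(t) on [1, 3/2); …
breakpoints 1/2, 1, 3/2, 3: one integral from each of the 5 segments
∫ over [0, 1/2) of t**4·t^(s-1) joins the sum
[1/2, 1) adds the kernel integral of t*log(t)
between 1 and 3/2 the integrand is t**2*log(t)·t^(s-1)
∫ over [3/2, 3) of t**2*exp(-t)·t^(s-1) joins the sum
∫ 1/t·t^(s-1) over [3, ∞)

(48*2**s*(s - 1)*(s + 2)**2*(s + 4)*(2*s - (s + 2)**2 + 3)*uppergamma(s + 2, 3/2) - 48*2**s*(s - 1)*(s + 2)**2*(s + 4)*(2*s - (s + 2)**2 + 3)*uppergamma(s + 2, 3) + 48*2**s*(s - 1)*(s + 2)**2*(s + 4) + 48*2**s*(s - 1)*(s + 4)*(2*s - (s + 2)**2 + 3) + 3**s*(s - 1)*(s + 2)*(s + 4)*(-108*log(2) + 108*log(3))*(2*s - (s + 2)**2 + 3) - 108*3**s*(s - 1)*(s + 4)*(2*s - (s + 2)**2 + 3) - 16*6**s*(s + 2)**2*(s + 4)*(2*s - (s + 2)**2 + 3) - 24*(s - 1)*(s + 2)**3*(s + 4)*log(2) - 24*(s - 1)*(s + 2)**2*(s + 4) + 24*(s - 1)*(s + 2)**2*(s + 4)*log(2) + 3*(s - 1)*(s + 2)**2*(2*s - (s + 2)**2 + 3))/(48*2**s*(s - 1)*(s + 2)**2*(s + 4)*(2*s - (s + 2)**2 + 3))
  -4 < Re(s) < 1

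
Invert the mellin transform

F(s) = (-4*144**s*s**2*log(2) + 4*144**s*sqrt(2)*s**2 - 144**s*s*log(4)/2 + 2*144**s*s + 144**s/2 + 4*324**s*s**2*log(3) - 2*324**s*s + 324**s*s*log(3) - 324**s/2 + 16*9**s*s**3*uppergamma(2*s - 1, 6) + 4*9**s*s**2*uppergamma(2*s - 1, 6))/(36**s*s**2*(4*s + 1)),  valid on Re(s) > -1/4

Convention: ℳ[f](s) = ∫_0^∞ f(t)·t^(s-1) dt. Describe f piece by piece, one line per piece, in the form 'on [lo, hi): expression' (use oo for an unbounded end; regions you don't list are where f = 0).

reversing the power substitution: sqrt(t) on [0, 2); log(t) on [2, 3); exp(-2*t)/t on [3, ∞)
reversing the shared t-power: t**(3/2) on [0, 2); t*log(t) on [2, 3); exp(-2*t) on [3, ∞)
along the cuts 4, 9, ℳ[f](s) splits into 3 integrals
segment [0, 4) carries t**(1/4); integrate it
piece [4, 9): integrate log(sqrt(t)) against the kernel
the [9, ∞) slice contributes ∫ exp(-2*sqrt(t))/sqrt(t)·t^(s-1) dt

on [0, 4): t**(1/4)
on [4, 9): log(sqrt(t))
on [9, oo): exp(-2*sqrt(t))/sqrt(t)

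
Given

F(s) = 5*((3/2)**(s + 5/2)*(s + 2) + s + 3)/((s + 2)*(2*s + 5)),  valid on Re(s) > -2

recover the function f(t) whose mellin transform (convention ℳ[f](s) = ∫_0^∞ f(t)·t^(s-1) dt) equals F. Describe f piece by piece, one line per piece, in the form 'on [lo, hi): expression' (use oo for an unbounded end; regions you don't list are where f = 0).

breakpoints 1: one integral from each of the 2 segments
∫ over [0, 1) of 5*t**2·t^(s-1) joins the sum
∫ 5*t**(5/2)/2·t^(s-1) over [1, 3/2)

on [0, 1): 5*t**2
on [1, 3/2): 5*t**(5/2)/2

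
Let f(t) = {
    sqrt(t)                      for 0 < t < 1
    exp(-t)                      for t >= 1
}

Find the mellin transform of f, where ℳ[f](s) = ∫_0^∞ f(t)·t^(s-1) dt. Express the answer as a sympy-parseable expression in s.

summing 2 kernel integrals split by 1 yields ℳ[f](s)
the [0, 1) slice contributes ∫ sqrt(t)·t^(s-1) dt
on [1, ∞) integrate f = exp(-t) against the kernel

((2*s + 1)*uppergamma(s, 1) + 2)/(2*s + 1)
  Re(s) > -1/2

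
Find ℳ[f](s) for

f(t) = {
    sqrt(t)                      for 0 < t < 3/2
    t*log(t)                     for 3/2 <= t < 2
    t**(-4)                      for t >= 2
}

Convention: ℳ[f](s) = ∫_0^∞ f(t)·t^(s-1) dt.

(-32*2**(2*s)*(s - 4)*(2*s + 1) + 3**s*s*(s - 4)*(2*s + 1)*(-24*log(3) + 24*log(2)) + 3**s*(s - 4)*(2*s + 1)*(-24*log(3) + 24*log(2)) + 24*3**s*(s - 4)*(2*s + 1) + 16*3**s*sqrt(6)*(s - 4)*(s**2 + 2*s + 1) + 32*4**s*s*(s - 4)*(2*s + 1)*log(2) + 32*4**s*(s - 4)*(2*s + 1)*log(2) - 4**s*(2*s + 1)*(s**2 + 2*s + 1))/(16*2**s*(s - 4)*(2*s + 1)*(s**2 + 2*s + 1))
  -1/2 < Re(s) < 4

split f at 3/2, 2: ℳ[f](s) collects 3 kernel integrals
∫ over [0, 3/2) of sqrt(t)·t^(s-1) joins the sum
the [3/2, 2) slice contributes ∫ t*log(t)·t^(s-1) dt
piece [2, ∞): integrate t**(-4) against the kernel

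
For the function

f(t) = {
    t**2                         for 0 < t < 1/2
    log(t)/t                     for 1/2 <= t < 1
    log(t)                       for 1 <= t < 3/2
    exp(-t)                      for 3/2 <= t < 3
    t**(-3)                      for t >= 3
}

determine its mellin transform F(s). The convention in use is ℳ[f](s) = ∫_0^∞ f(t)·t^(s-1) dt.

(108*2**s*s**2*(s - 3)*(s + 2)*(s**2 - 2*s + 1)*uppergamma(s, 3/2) - 108*2**s*s**2*(s - 3)*(s + 2)*(s**2 - 2*s + 1)*uppergamma(s, 3) - 108*2**s*s**2*(s - 3)*(s + 2) + 108*2**s*(s - 3)*(s + 2)*(s**2 - 2*s + 1) - 108*3**s*s*(s - 3)*(s + 2)*(s**2 - 2*s + 1)*log(2) + 108*3**s*s*(s - 3)*(s + 2)*(s**2 - 2*s + 1)*log(3) - 108*3**s*(s - 3)*(s + 2)*(s**2 - 2*s + 1) - 4*6**s*s**2*(s + 2)*(s**2 - 2*s + 1) + 216*s**3*(s - 3)*(s + 2)*log(2) - 216*s**2*(s - 3)*(s + 2)*log(2) + 216*s**2*(s - 3)*(s + 2) + 27*s**2*(s - 3)*(s**2 - 2*s + 1))/(108*2**s*s**2*(s - 3)*(s + 2)*(s**2 - 2*s + 1))
  -2 < Re(s) < 3

integrate the 5 segments split at 1/2, 1, 3/2, 3, then add the results
on [0, 1/2): add ∫ t**2·t^(s-1) dt
between 1/2 and 1 the integrand is log(t)/t·t^(s-1)
piece [1, 3/2): integrate log(t) against the kernel
piece [3/2, 3): integrate exp(-t) against the kernel
between 3 and ∞ the integrand is t**(-3)·t^(s-1)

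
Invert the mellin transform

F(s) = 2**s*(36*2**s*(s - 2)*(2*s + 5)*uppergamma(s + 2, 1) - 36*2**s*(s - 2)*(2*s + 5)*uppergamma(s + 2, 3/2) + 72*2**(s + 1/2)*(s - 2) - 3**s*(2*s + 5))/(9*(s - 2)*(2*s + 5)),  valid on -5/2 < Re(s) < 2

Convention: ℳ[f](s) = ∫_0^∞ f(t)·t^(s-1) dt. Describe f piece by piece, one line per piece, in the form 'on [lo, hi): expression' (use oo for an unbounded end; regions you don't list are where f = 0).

back out the common scale on t: t**(5/2) on [0, 2); t**2*exp(-t/2) on [2, 3); t**(-2) on [3, ∞)
strip the shared t-power: sqrt(t) on [0, 2); exp(-t/2) on [2, 3); t**(-4) on [3, ∞)
f breaks at 4, 6 into 3 integrals to sum
the [0, 4) slice contributes ∫ sqrt(2)*t**(5/2)/8·t^(s-1) dt
∫ t**2*exp(-t/4)/4·t^(s-1) over [4, 6)
piece [6, ∞): integrate 4/t**2 against the kernel

on [0, 4): sqrt(2)*t**(5/2)/8
on [4, 6): t**2*exp(-t/4)/4
on [6, oo): 4/t**2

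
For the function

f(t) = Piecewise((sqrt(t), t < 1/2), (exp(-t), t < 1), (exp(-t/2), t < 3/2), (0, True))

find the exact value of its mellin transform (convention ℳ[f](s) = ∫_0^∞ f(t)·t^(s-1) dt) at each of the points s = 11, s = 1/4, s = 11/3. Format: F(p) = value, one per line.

F(11) = -8055338729409*exp(-3/4)/512 - 9864101*exp(-1) + sqrt(2)/47104 + 12553134696189*exp(-1/2)/1024
F(1/4) = -2**(1/4)*uppergamma(1/4, 3/4) - uppergamma(1/4, 1) + uppergamma(1/4, 1/2) + 2**(1/4)*uppergamma(1/4, 1/2) + 2*2**(1/4)/3
F(11/3) = -8*2**(2/3)*uppergamma(11/3, 3/4) - uppergamma(11/3, 1) + 3*2**(5/6)/400 + uppergamma(11/3, 1/2) + 8*2**(2/3)*uppergamma(11/3, 1/2)

integrate the 3 segments split at 1/2, 1, then add the results
on [0, 1/2) integrate f = sqrt(t) against the kernel
for t in [1/2, 1): the term is ∫ exp(-t)·t^(s-1)
∫ exp(-t/2)·t^(s-1) over [1, 3/2)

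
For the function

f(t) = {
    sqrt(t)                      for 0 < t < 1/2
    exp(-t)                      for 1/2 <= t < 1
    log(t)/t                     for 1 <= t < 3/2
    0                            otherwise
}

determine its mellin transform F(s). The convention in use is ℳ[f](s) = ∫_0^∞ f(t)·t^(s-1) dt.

(3*2**s*(2*s + 1)*(s**2 - 2*s + 1)*uppergamma(s, 1/2) - 3*2**s*(2*s + 1)*(s**2 - 2*s + 1)*uppergamma(s, 1) + 3*2**s*(2*s + 1) + 3**s*s*(2*s + 1)*(-2*log(2) + 2*log(3)) - 2*3**s*(2*s + 1) + 3**s*(2*s + 1)*(-2*log(3) + 2*log(2)) + 3*sqrt(2)*(s**2 - 2*s + 1))/(3*2**s*(2*s + 1)*(s**2 - 2*s + 1))
  Re(s) > -1/2

the 3 pieces separated at 1/2, 1 each add one integral
for t in [0, 1/2): the term is ∫ sqrt(t)·t^(s-1)
for t in [1/2, 1): the term is ∫ exp(-t)·t^(s-1)
piece [1, 3/2): integrate log(t)/t against the kernel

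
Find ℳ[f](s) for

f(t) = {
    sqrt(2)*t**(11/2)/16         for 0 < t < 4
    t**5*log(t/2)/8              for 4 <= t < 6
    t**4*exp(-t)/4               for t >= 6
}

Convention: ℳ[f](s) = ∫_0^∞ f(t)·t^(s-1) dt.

invert the shared t-power to get sqrt(2)*t**(7/2)/16 on [0, 4); t**3*log(t/2)/8 on [4, 6); t**2*exp(-t)/4 on [6, ∞)
undo the common scale on t: t**(7/2) on [0, 2); t**3*log(t) on [2, 3); t**2*exp(-2*t) on [3, ∞)
undo the shared t-power: t**(3/2) on [0, 2); t*log(t) on [2, 3); exp(-2*t) on [3, ∞)
f breaks at 4, 6 into 3 integrals to sum
on [0, 4) integrate f = sqrt(2)*t**(11/2)/16 against the kernel
[4, 6) adds the kernel integral of t**5*log(t/2)/8
over [6, ∞), the kernel integral of t**4*exp(-t)/4 enters the sum

2**(s + 2)*6**(-s - 4)*(-2*12**(s + 4)*(s + 4)*(2*s + 11)*log(2) - 2*12**(s + 4)*(2*s + 11)*log(2) + 2*12**(s + 4)*(2*s + 11) + 4*12**(s + 4)*sqrt(2)*(2*s + (s + 4)**2 + 9) + 3*18**(s + 4)*(s + 4)*(2*s + 11)*log(3) - 3*18**(s + 4)*(2*s + 11) + 3*18**(s + 4)*(2*s + 11)*log(3) + 3**(s + 4)*(2*s + 11)*(2*s + (s + 4)**2 + 9)*uppergamma(s + 4, 6))/((2*s + 11)*(2*s + (s + 4)**2 + 9))
  Re(s) > -11/2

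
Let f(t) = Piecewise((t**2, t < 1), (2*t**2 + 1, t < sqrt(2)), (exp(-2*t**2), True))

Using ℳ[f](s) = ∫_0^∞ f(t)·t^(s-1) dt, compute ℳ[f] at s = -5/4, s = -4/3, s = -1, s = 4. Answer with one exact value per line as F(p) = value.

remove the power substitution first: t on [0, 1); 2*t + 1 on [1, 2); exp(-2*t) on [2, ∞)
split f at 1, sqrt(2): ℳ[f](s) collects 3 kernel integrals
on [0, 1) integrate f = t**2 against the kernel
over [1, sqrt(2)), the kernel integral of (2*t**2 + 1) enters the sum
∫ over [sqrt(2), ∞) of exp(-2*t**2)·t^(s-1) joins the sum

F(-5/4) = -8/15 + 2**(5/8)*uppergamma(-5/8, 4)/2 + 34*2**(3/8)/15
F(-4/3) = -3/4 + 2**(2/3)*uppergamma(-2/3, 4)/2 + 21*2**(1/3)/8
F(-1) = sqrt(2)*(-2*sqrt(pi)*exp(4)*erfc(2) + 1 + 3*exp(4))*exp(-4)/2
F(4) = 5*exp(-4)/8 + 13/4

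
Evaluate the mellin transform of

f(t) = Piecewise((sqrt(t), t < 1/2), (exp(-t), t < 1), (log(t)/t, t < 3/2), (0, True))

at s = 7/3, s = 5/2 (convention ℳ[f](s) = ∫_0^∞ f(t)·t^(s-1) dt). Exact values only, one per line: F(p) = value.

linearity at 1/2, 1 turns ℳ[f](s) into 3 summed integrals
[0, 1/2) adds the kernel integral of sqrt(t)
for t in [1/2, 1): the term is ∫ exp(-t)·t^(s-1)
between 1 and 3/2 the integrand is log(t)/t·t^(s-1)

F(7/3) = -uppergamma(7/3, 1) - 27*2**(2/3)*3**(1/3)/64 + 3*2**(1/6)/68 + log(3**(9*2**(2/3)*3**(1/3)/16)/2**(9*2**(2/3)*3**(1/3)/16)) + 9/16 + uppergamma(7/3, 1/2)
F(5/2) = -5*exp(-1)/2 - sqrt(6)/3 - 3*sqrt(pi)*erfc(1)/4 + 3*sqrt(pi)*erfc(sqrt(2)/2)/4 + 35/72 + exp(-3/2)*log(3**(36*sqrt(6)*exp(3/2))/2**(36*sqrt(6)*exp(3/2)))/72 + sqrt(2)*exp(-1/2)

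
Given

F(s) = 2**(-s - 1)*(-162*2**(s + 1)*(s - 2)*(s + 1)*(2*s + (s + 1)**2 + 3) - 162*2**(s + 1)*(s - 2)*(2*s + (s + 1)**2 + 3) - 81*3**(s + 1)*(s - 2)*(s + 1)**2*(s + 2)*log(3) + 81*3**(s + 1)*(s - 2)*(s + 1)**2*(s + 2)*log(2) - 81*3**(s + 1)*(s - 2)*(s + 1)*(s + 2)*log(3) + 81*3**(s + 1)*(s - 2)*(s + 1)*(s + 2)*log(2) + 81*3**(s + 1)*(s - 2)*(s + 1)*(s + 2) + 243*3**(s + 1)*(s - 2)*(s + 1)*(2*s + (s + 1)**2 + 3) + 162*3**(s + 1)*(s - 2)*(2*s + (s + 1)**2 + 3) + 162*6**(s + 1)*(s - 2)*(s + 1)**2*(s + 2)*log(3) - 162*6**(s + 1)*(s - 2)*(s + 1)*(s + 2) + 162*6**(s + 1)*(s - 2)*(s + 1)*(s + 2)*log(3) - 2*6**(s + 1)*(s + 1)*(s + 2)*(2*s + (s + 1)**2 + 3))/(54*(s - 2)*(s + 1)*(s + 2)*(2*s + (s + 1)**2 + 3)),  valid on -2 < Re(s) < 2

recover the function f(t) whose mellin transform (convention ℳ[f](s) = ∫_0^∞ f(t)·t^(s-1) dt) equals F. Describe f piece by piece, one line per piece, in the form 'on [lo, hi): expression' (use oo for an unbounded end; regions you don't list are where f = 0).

on [0, 1): t**2
on [1, 3/2): t*(t + 3)
on [3/2, 3): t**2*log(t)
on [3, oo): t**(-2)

peel off the shared t-power: t on [0, 1); t + 3 on [1, 3/2); t*log(t) on [3/2, 3); …
f breaks at 1, 3/2, 3 into 4 integrals to sum
the [0, 1) slice contributes ∫ t**2·t^(s-1) dt
on [1, 3/2): add ∫ t*(t + 3)·t^(s-1) dt
the [3/2, 3) slice contributes ∫ t**2*log(t)·t^(s-1) dt
∫ t**(-2)·t^(s-1) over [3, ∞)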